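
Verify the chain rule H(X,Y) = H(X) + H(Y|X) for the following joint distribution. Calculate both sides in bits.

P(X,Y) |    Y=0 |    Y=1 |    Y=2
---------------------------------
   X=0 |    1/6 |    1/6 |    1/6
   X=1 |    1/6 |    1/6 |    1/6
H(X,Y) = 2.5850, H(X) = 1.0000, H(Y|X) = 1.5850 (all in bits)

Chain rule: H(X,Y) = H(X) + H(Y|X)

Left side — joint entropy directly:
H(X,Y) = -Σ p(x,y) log p(x,y) = 2.5850 bits

Right side — compute H(Y|X) from the conditional distributions:
P(X) = (1/2, 1/2), so H(X) = 1.0000 bits
H(Y|X) = Σ_x P(X=x) · H(Y|X=x):
  P(Y|X=0) = (1/3, 1/3, 1/3), H(Y|X=0) = 1.5850, weight P(X=0) = 1/2
  P(Y|X=1) = (1/3, 1/3, 1/3), H(Y|X=1) = 1.5850, weight P(X=1) = 1/2
H(Y|X) = 1.5850 bits

H(X) + H(Y|X) = 1.0000 + 1.5850 = 2.5850 bits

Both sides equal 2.5850 bits. ✓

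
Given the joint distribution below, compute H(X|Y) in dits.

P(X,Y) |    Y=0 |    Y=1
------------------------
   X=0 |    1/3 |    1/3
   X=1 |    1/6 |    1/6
0.2764 dits

Using the chain rule: H(X|Y) = H(X,Y) - H(Y)

First, compute H(X,Y) = 0.5775 dits

Marginal P(Y) = (1/2, 1/2)
H(Y) = 0.3010 dits

H(X|Y) = H(X,Y) - H(Y) = 0.5775 - 0.3010 = 0.2764 dits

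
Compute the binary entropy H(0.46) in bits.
0.9954 bits

The binary entropy function is:
H(p) = -p log(p) - (1-p) log(1-p)

H(0.46) = -0.46 × log_2(0.46) - 0.54 × log_2(0.54)
H(0.46) = 0.9954 bits

Note: Binary entropy is maximized at p=0.5 (H=1 bit) and minimized at p=0 or p=1 (H=0).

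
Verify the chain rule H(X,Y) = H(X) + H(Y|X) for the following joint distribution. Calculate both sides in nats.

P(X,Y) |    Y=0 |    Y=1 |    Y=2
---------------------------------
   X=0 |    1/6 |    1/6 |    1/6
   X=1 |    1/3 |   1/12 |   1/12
H(X,Y) = 1.6762, H(X) = 0.6931, H(Y|X) = 0.9831 (all in nats)

Chain rule: H(X,Y) = H(X) + H(Y|X)

Left side — joint entropy directly:
H(X,Y) = -Σ p(x,y) log p(x,y) = 1.6762 nats

Right side — compute H(Y|X) from the conditional distributions:
P(X) = (1/2, 1/2), so H(X) = 0.6931 nats
H(Y|X) = Σ_x P(X=x) · H(Y|X=x):
  P(Y|X=0) = (1/3, 1/3, 1/3), H(Y|X=0) = 1.0986, weight P(X=0) = 1/2
  P(Y|X=1) = (2/3, 1/6, 1/6), H(Y|X=1) = 0.8676, weight P(X=1) = 1/2
H(Y|X) = 0.9831 nats

H(X) + H(Y|X) = 0.6931 + 0.9831 = 1.6762 nats

Both sides equal 1.6762 nats. ✓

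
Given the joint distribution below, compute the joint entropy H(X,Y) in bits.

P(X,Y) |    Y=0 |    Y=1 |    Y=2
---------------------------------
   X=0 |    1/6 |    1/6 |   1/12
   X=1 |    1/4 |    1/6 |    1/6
2.5221 bits

Joint entropy is H(X,Y) = -Σ_{x,y} p(x,y) log p(x,y).

Summing over all non-zero entries:
H(X,Y) = -[1/6·log_2(1/6) + 1/6·log_2(1/6) + 1/12·log_2(1/12) + 1/4·log_2(1/4) + 1/6·log_2(1/6) + 1/6·log_2(1/6)]
H(X,Y) = 2.5221 bits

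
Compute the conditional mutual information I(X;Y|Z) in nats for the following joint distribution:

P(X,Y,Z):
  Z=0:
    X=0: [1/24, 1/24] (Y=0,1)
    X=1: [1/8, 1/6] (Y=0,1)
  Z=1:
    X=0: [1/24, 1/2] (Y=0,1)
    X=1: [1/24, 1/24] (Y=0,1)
0.0414 nats

Conditional mutual information: I(X;Y|Z) = H(X|Z) + H(Y|Z) - H(X,Y|Z)

H(Z) = 0.6616
H(X,Z) = 1.1056 → H(X|Z) = 0.4441
H(Y,Z) = 1.1646 → H(Y|Z) = 0.5030
H(X,Y,Z) = 1.5672 → H(X,Y|Z) = 0.9057

I(X;Y|Z) = 0.4441 + 0.5030 - 0.9057 = 0.0414 nats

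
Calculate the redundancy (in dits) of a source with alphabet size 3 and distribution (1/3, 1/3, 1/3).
0.0000 dits

Redundancy measures how far a source is from maximum entropy:
R = H_max - H(X)

Maximum entropy for 3 symbols: H_max = log_10(3) = 0.4771 dits
Actual entropy: H(X) = 0.4771 dits
Redundancy: R = 0.4771 - 0.4771 = 0.0000 dits

This redundancy represents potential for compression: the source could be compressed by 0.0000 dits per symbol.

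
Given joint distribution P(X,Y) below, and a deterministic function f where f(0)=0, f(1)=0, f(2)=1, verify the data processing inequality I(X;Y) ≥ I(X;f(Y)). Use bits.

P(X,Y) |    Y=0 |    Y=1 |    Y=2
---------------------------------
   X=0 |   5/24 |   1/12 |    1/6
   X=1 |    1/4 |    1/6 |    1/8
I(X;Y) = 0.0225, I(X;f(Y)) = 0.0153, inequality holds: 0.0225 ≥ 0.0153

Data Processing Inequality: For any Markov chain X → Y → Z, we have I(X;Y) ≥ I(X;Z).

Here Z = f(Y) is a deterministic function of Y, forming X → Y → Z.

Original I(X;Y) = 0.0225 bits

After applying f:
P(X,Z) where Z=f(Y):
- P(X,Z=0) = P(X,Y=0) + P(X,Y=1)
- P(X,Z=1) = P(X,Y=2)

I(X;Z) = I(X;f(Y)) = 0.0153 bits

Verification: 0.0225 ≥ 0.0153 ✓

Information cannot be created by processing; the function f can only lose information about X.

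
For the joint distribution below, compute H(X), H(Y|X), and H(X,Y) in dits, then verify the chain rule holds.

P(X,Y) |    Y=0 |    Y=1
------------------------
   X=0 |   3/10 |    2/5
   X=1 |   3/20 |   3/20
H(X,Y) = 0.5632, H(X) = 0.2653, H(Y|X) = 0.2979 (all in dits)

Chain rule: H(X,Y) = H(X) + H(Y|X)

Left side — joint entropy directly:
H(X,Y) = -Σ p(x,y) log p(x,y) = 0.5632 dits

Right side — compute H(Y|X) from the conditional distributions:
P(X) = (7/10, 3/10), so H(X) = 0.2653 dits
H(Y|X) = Σ_x P(X=x) · H(Y|X=x):
  P(Y|X=0) = (3/7, 4/7), H(Y|X=0) = 0.2966, weight P(X=0) = 7/10
  P(Y|X=1) = (1/2, 1/2), H(Y|X=1) = 0.3010, weight P(X=1) = 3/10
H(Y|X) = 0.2979 dits

H(X) + H(Y|X) = 0.2653 + 0.2979 = 0.5632 dits

Both sides equal 0.5632 dits. ✓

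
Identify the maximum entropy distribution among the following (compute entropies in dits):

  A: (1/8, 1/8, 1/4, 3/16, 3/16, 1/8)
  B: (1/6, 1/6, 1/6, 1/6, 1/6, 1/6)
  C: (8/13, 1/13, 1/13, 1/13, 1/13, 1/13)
B

For a discrete distribution over n outcomes, entropy is maximized by the uniform distribution.

Computing entropies:
H(A) = 0.7618 dits
H(B) = 0.7782 dits
H(C) = 0.5582 dits

The uniform distribution (where all probabilities equal 1/6) achieves the maximum entropy of log_10(6) = 0.7782 dits.

Distribution B has the highest entropy.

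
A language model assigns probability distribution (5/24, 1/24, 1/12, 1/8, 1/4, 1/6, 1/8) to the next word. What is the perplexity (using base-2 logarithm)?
6.2423

Perplexity is 2^H (or exp(H) for natural log).

First, H = -Σ p log p = 2.6421 bits
Perplexity = 2^2.6421 = 6.2423

Interpretation: The model's uncertainty is equivalent to choosing uniformly among 6.2 options.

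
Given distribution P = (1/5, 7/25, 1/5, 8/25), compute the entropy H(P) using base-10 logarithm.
0.5927 dits

Shannon entropy is H(X) = -Σ p(x) log p(x).

For P = (1/5, 7/25, 1/5, 8/25):
H = -1/5 × log_10(1/5) -7/25 × log_10(7/25) -1/5 × log_10(1/5) -8/25 × log_10(8/25)
H = 0.5927 dits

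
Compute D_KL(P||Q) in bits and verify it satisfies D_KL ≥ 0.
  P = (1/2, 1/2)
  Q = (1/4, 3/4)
0.2075 bits

KL divergence satisfies the Gibbs inequality: D_KL(P||Q) ≥ 0 for all distributions P, Q.

D_KL(P||Q) = Σ p(x) log(p(x)/q(x))
Term by term:
  x=0: 1/2 × log_2[(1/2)/(1/4)] = 0.5000
  x=1: 1/2 × log_2[(1/2)/(3/4)] = -0.2925
D_KL(P||Q) = 0.2075 bits

D_KL(P||Q) = 0.2075 ≥ 0 ✓

This non-negativity is a fundamental property: relative entropy cannot be negative because it measures how different Q is from P.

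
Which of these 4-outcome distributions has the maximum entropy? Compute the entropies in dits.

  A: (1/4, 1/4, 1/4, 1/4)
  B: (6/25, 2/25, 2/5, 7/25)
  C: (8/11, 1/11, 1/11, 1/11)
A

For a discrete distribution over n outcomes, entropy is maximized by the uniform distribution.

Computing entropies:
H(A) = 0.6021 dits
H(B) = 0.5505 dits
H(C) = 0.3846 dits

The uniform distribution (where all probabilities equal 1/4) achieves the maximum entropy of log_10(4) = 0.6021 dits.

Distribution A has the highest entropy.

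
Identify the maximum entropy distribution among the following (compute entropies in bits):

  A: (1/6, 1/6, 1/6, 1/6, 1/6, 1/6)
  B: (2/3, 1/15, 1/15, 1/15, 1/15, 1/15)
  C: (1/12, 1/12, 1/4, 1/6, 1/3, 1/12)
A

For a discrete distribution over n outcomes, entropy is maximized by the uniform distribution.

Computing entropies:
H(A) = 2.5850 bits
H(B) = 1.6923 bits
H(C) = 2.3554 bits

The uniform distribution (where all probabilities equal 1/6) achieves the maximum entropy of log_2(6) = 2.5850 bits.

Distribution A has the highest entropy.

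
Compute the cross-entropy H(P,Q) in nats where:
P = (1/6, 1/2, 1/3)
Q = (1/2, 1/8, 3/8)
1.4822 nats

Cross-entropy: H(P,Q) = -Σ p(x) log q(x)

Alternatively: H(P,Q) = H(P) + D_KL(P||Q)
H(P) = 1.0114 nats
D_KL(P||Q) = 0.4708 nats

H(P,Q) = 1.0114 + 0.4708 = 1.4822 nats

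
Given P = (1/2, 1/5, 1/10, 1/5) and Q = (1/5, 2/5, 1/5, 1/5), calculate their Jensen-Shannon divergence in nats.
0.0587 nats

Jensen-Shannon divergence is:
JSD(P||Q) = 0.5 × D_KL(P||M) + 0.5 × D_KL(Q||M)
where M = 0.5 × (P + Q) is the mixture distribution.

M = 0.5 × (1/2, 1/5, 1/10, 1/5) + 0.5 × (1/5, 2/5, 1/5, 1/5) = (7/20, 3/10, 3/20, 1/5)

D_KL(P||M) = 0.0567 nats
D_KL(Q||M) = 0.0607 nats

JSD(P||Q) = 0.5 × 0.0567 + 0.5 × 0.0607 = 0.0587 nats

Unlike KL divergence, JSD is symmetric and bounded: 0 ≤ JSD ≤ log(2).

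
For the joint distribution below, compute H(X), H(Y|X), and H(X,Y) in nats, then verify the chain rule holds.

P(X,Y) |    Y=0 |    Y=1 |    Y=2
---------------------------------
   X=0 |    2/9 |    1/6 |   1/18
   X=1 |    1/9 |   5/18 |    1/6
H(X,Y) = 1.6920, H(X) = 0.6870, H(Y|X) = 1.0051 (all in nats)

Chain rule: H(X,Y) = H(X) + H(Y|X)

Left side — joint entropy directly:
H(X,Y) = -Σ p(x,y) log p(x,y) = 1.6920 nats

Right side — compute H(Y|X) from the conditional distributions:
P(X) = (4/9, 5/9), so H(X) = 0.6870 nats
H(Y|X) = Σ_x P(X=x) · H(Y|X=x):
  P(Y|X=0) = (1/2, 3/8, 1/8), H(Y|X=0) = 0.9743, weight P(X=0) = 4/9
  P(Y|X=1) = (1/5, 1/2, 3/10), H(Y|X=1) = 1.0297, weight P(X=1) = 5/9
H(Y|X) = 1.0051 nats

H(X) + H(Y|X) = 0.6870 + 1.0051 = 1.6920 nats

Both sides equal 1.6920 nats. ✓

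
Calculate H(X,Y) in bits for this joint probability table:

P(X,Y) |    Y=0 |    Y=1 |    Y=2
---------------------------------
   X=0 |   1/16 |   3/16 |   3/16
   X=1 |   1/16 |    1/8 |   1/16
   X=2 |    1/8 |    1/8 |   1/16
3.0306 bits

Joint entropy is H(X,Y) = -Σ_{x,y} p(x,y) log p(x,y).

Summing over all non-zero entries:
H(X,Y) = -[1/16·log_2(1/16) + 3/16·log_2(3/16) + 3/16·log_2(3/16) + 1/16·log_2(1/16) + 1/8·log_2(1/8) + 1/16·log_2(1/16) + 1/8·log_2(1/8) + 1/8·log_2(1/8) + 1/16·log_2(1/16)]
H(X,Y) = 3.0306 bits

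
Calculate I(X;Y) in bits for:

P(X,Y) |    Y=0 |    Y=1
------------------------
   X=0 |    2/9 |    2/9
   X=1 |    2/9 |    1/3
0.0072 bits

Mutual information: I(X;Y) = H(X) + H(Y) - H(X,Y)

Marginals:
P(X) = (4/9, 5/9), H(X) = 0.9911 bits
P(Y) = (4/9, 5/9), H(Y) = 0.9911 bits

Joint entropy: H(X,Y) = 1.9749 bits

I(X;Y) = 0.9911 + 0.9911 - 1.9749 = 0.0072 bits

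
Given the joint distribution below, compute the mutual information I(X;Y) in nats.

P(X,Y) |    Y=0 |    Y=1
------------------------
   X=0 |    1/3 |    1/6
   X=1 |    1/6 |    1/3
0.0566 nats

Mutual information: I(X;Y) = H(X) + H(Y) - H(X,Y)

Marginals:
P(X) = (1/2, 1/2), H(X) = 0.6931 nats
P(Y) = (1/2, 1/2), H(Y) = 0.6931 nats

Joint entropy: H(X,Y) = 1.3297 nats

I(X;Y) = 0.6931 + 0.6931 - 1.3297 = 0.0566 nats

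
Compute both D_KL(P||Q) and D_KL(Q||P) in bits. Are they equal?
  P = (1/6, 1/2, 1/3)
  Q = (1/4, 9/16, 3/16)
D_KL(P||Q) = 0.0942, D_KL(Q||P) = 0.0862

KL divergence is not symmetric: D_KL(P||Q) ≠ D_KL(Q||P) in general.

D_KL(P||Q) = 0.0942 bits
D_KL(Q||P) = 0.0862 bits

No, they are not equal!

This asymmetry is why KL divergence is not a true distance metric.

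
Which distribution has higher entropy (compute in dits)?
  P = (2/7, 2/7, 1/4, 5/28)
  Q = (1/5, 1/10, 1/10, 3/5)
P

Computing entropies in dits:
H(P) = 0.5950
H(Q) = 0.4729

Distribution P has higher entropy.

Intuition: The distribution closer to uniform (more spread out) has higher entropy.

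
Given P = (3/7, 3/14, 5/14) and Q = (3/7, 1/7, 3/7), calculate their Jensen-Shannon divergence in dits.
0.0023 dits

Jensen-Shannon divergence is:
JSD(P||Q) = 0.5 × D_KL(P||M) + 0.5 × D_KL(Q||M)
where M = 0.5 × (P + Q) is the mixture distribution.

M = 0.5 × (3/7, 3/14, 5/14) + 0.5 × (3/7, 1/7, 3/7) = (3/7, 5/28, 11/28)

D_KL(P||M) = 0.0022 dits
D_KL(Q||M) = 0.0024 dits

JSD(P||Q) = 0.5 × 0.0022 + 0.5 × 0.0024 = 0.0023 dits

Unlike KL divergence, JSD is symmetric and bounded: 0 ≤ JSD ≤ log(2).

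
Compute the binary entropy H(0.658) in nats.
0.6424 nats

The binary entropy function is:
H(p) = -p log(p) - (1-p) log(1-p)

H(0.658) = -0.658 × log_e(0.658) - 0.342 × log_e(0.342)
H(0.658) = 0.6424 nats

Note: Binary entropy is maximized at p=0.5 (H=1 bit) and minimized at p=0 or p=1 (H=0).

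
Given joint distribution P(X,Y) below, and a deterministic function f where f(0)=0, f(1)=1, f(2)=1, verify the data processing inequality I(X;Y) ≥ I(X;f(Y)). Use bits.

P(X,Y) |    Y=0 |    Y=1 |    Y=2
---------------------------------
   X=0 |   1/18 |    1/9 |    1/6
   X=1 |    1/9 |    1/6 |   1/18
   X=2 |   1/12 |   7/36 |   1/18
I(X;Y) = 0.0903, I(X;f(Y)) = 0.0181, inequality holds: 0.0903 ≥ 0.0181

Data Processing Inequality: For any Markov chain X → Y → Z, we have I(X;Y) ≥ I(X;Z).

Here Z = f(Y) is a deterministic function of Y, forming X → Y → Z.

Original I(X;Y) = 0.0903 bits

After applying f:
P(X,Z) where Z=f(Y):
- P(X,Z=0) = P(X,Y=0)
- P(X,Z=1) = P(X,Y=1) + P(X,Y=2)

I(X;Z) = I(X;f(Y)) = 0.0181 bits

Verification: 0.0903 ≥ 0.0181 ✓

Information cannot be created by processing; the function f can only lose information about X.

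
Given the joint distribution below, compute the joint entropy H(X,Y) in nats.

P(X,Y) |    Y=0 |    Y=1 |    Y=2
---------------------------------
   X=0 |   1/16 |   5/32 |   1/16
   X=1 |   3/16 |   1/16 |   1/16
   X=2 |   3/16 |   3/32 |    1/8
2.0928 nats

Joint entropy is H(X,Y) = -Σ_{x,y} p(x,y) log p(x,y).

Summing over all non-zero entries:
H(X,Y) = -[1/16·log_e(1/16) + 5/32·log_e(5/32) + 1/16·log_e(1/16) + 3/16·log_e(3/16) + 1/16·log_e(1/16) + 1/16·log_e(1/16) + 3/16·log_e(3/16) + 3/32·log_e(3/32) + 1/8·log_e(1/8)]
H(X,Y) = 2.0928 nats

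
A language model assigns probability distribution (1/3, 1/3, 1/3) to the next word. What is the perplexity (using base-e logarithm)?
3.0000

Perplexity is e^H (or exp(H) for natural log).

First, H = -Σ p log p = 1.0986 nats
Perplexity = e^1.0986 = 3.0000

Interpretation: The model's uncertainty is equivalent to choosing uniformly among 3.0 options.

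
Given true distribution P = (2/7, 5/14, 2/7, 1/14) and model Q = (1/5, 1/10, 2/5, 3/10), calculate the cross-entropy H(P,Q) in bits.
2.3516 bits

Cross-entropy: H(P,Q) = -Σ p(x) log q(x)

Alternatively: H(P,Q) = H(P) + D_KL(P||Q)
H(P) = 1.8352 bits
D_KL(P||Q) = 0.5163 bits

H(P,Q) = 1.8352 + 0.5163 = 2.3516 bits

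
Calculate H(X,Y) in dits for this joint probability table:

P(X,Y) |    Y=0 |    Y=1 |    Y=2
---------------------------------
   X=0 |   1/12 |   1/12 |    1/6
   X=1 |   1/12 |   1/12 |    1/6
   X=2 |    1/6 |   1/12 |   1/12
0.9287 dits

Joint entropy is H(X,Y) = -Σ_{x,y} p(x,y) log p(x,y).

Summing over all non-zero entries:
H(X,Y) = -[1/12·log_10(1/12) + 1/12·log_10(1/12) + 1/6·log_10(1/6) + 1/12·log_10(1/12) + 1/12·log_10(1/12) + 1/6·log_10(1/6) + 1/6·log_10(1/6) + 1/12·log_10(1/12) + 1/12·log_10(1/12)]
H(X,Y) = 0.9287 dits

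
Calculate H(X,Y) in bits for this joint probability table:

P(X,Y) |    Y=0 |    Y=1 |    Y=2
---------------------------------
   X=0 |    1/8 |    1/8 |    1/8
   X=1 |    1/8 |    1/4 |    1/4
2.5000 bits

Joint entropy is H(X,Y) = -Σ_{x,y} p(x,y) log p(x,y).

Summing over all non-zero entries:
H(X,Y) = -[1/8·log_2(1/8) + 1/8·log_2(1/8) + 1/8·log_2(1/8) + 1/8·log_2(1/8) + 1/4·log_2(1/4) + 1/4·log_2(1/4)]
H(X,Y) = 2.5000 bits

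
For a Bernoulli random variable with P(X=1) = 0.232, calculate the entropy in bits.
0.7815 bits

The binary entropy function is:
H(p) = -p log(p) - (1-p) log(1-p)

H(0.232) = -0.232 × log_2(0.232) - 0.768 × log_2(0.768)
H(0.232) = 0.7815 bits

Note: Binary entropy is maximized at p=0.5 (H=1 bit) and minimized at p=0 or p=1 (H=0).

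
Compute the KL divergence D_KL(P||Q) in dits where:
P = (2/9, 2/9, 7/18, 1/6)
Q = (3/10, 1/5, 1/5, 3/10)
0.0510 dits

KL divergence: D_KL(P||Q) = Σ p(x) log(p(x)/q(x))

Computing term by term:
  x=0: 2/9 × log_10[(2/9)/(3/10)] = 2/9 × -0.1303 = -0.0290
  x=1: 2/9 × log_10[(2/9)/(1/5)] = 2/9 × 0.0458 = 0.0102
  x=2: 7/18 × log_10[(7/18)/(1/5)] = 7/18 × 0.2888 = 0.1123
  x=3: 1/6 × log_10[(1/6)/(3/10)] = 1/6 × -0.2553 = -0.0425

D_KL(P||Q) = 0.0510 dits

Note: KL divergence is always non-negative and equals 0 iff P = Q.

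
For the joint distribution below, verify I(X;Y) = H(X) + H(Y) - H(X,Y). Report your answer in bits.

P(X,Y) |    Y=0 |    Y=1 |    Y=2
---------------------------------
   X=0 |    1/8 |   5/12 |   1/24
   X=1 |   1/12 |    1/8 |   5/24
I(X;Y) = 0.1929 bits

Mutual information has multiple equivalent forms:
- I(X;Y) = H(X) - H(X|Y)
- I(X;Y) = H(Y) - H(Y|X)
- I(X;Y) = H(X) + H(Y) - H(X,Y)

Computing all quantities:
H(X) = 0.9799, H(Y) = 1.4506, H(X,Y) = 2.2375
H(X|Y) = 0.7869, H(Y|X) = 1.2576

Verification:
H(X) - H(X|Y) = 0.9799 - 0.7869 = 0.1929
H(Y) - H(Y|X) = 1.4506 - 1.2576 = 0.1929
H(X) + H(Y) - H(X,Y) = 0.9799 + 1.4506 - 2.2375 = 0.1929

All forms give I(X;Y) = 0.1929 bits. ✓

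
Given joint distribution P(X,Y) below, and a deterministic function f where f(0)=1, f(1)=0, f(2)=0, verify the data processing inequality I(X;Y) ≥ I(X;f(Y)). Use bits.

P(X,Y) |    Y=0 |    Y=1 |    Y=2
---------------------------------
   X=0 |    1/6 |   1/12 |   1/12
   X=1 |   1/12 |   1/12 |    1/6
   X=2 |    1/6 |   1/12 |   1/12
I(X;Y) = 0.0546, I(X;f(Y)) = 0.0428, inequality holds: 0.0546 ≥ 0.0428

Data Processing Inequality: For any Markov chain X → Y → Z, we have I(X;Y) ≥ I(X;Z).

Here Z = f(Y) is a deterministic function of Y, forming X → Y → Z.

Original I(X;Y) = 0.0546 bits

After applying f:
P(X,Z) where Z=f(Y):
- P(X,Z=0) = P(X,Y=1) + P(X,Y=2)
- P(X,Z=1) = P(X,Y=0)

I(X;Z) = I(X;f(Y)) = 0.0428 bits

Verification: 0.0546 ≥ 0.0428 ✓

Information cannot be created by processing; the function f can only lose information about X.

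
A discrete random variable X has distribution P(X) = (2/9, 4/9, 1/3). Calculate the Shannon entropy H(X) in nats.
1.0609 nats

Shannon entropy is H(X) = -Σ p(x) log p(x).

For P = (2/9, 4/9, 1/3):
H = -2/9 × log_e(2/9) -4/9 × log_e(4/9) -1/3 × log_e(1/3)
H = 1.0609 nats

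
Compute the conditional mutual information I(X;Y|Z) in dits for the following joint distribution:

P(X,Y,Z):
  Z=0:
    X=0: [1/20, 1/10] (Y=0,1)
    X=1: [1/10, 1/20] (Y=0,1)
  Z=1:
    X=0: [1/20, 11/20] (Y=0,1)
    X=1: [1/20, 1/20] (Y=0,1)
0.0272 dits

Conditional mutual information: I(X;Y|Z) = H(X|Z) + H(Y|Z) - H(X,Y|Z)

H(Z) = 0.2653
H(X,Z) = 0.4803 → H(X|Z) = 0.2150
H(Y,Z) = 0.4803 → H(Y|Z) = 0.2150
H(X,Y,Z) = 0.6681 → H(X,Y|Z) = 0.4028

I(X;Y|Z) = 0.2150 + 0.2150 - 0.4028 = 0.0272 dits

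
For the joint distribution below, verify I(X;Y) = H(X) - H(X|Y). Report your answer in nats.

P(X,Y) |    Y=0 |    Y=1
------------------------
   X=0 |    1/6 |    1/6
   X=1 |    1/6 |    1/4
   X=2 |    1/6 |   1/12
I(X;Y) = 0.0225 nats

Mutual information has multiple equivalent forms:
- I(X;Y) = H(X) - H(X|Y)
- I(X;Y) = H(Y) - H(Y|X)
- I(X;Y) = H(X) + H(Y) - H(X,Y)

Computing all quantities:
H(X) = 1.0776, H(Y) = 0.6931, H(X,Y) = 1.7482
H(X|Y) = 1.0550, H(Y|X) = 0.6706

Verification:
H(X) - H(X|Y) = 1.0776 - 1.0550 = 0.0225
H(Y) - H(Y|X) = 0.6931 - 0.6706 = 0.0225
H(X) + H(Y) - H(X,Y) = 1.0776 + 0.6931 - 1.7482 = 0.0225

All forms give I(X;Y) = 0.0225 nats. ✓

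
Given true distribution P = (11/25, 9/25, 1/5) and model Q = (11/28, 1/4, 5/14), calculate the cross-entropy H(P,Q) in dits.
0.4847 dits

Cross-entropy: H(P,Q) = -Σ p(x) log q(x)

Alternatively: H(P,Q) = H(P) + D_KL(P||Q)
H(P) = 0.4564 dits
D_KL(P||Q) = 0.0283 dits

H(P,Q) = 0.4564 + 0.0283 = 0.4847 dits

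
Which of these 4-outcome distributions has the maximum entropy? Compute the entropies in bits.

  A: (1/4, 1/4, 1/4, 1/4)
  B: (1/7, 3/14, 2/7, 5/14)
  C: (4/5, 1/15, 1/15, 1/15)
A

For a discrete distribution over n outcomes, entropy is maximized by the uniform distribution.

Computing entropies:
H(A) = 2.0000 bits
H(B) = 1.9242 bits
H(C) = 1.0389 bits

The uniform distribution (where all probabilities equal 1/4) achieves the maximum entropy of log_2(4) = 2.0000 bits.

Distribution A has the highest entropy.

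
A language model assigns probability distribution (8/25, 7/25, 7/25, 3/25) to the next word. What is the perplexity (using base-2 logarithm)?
3.7883

Perplexity is 2^H (or exp(H) for natural log).

First, H = -Σ p log p = 1.9215 bits
Perplexity = 2^1.9215 = 3.7883

Interpretation: The model's uncertainty is equivalent to choosing uniformly among 3.8 options.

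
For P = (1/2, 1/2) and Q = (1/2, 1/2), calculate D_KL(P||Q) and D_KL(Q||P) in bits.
D_KL(P||Q) = 0.0000, D_KL(Q||P) = 0.0000

KL divergence is not symmetric: D_KL(P||Q) ≠ D_KL(Q||P) in general.

D_KL(P||Q) = 0.0000 bits
D_KL(Q||P) = 0.0000 bits

In this case they happen to be equal (to 4 decimal places).

This asymmetry is why KL divergence is not a true distance metric.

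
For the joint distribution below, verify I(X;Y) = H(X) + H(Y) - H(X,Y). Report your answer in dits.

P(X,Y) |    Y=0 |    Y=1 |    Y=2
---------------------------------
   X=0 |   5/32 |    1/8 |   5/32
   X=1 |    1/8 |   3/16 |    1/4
I(X;Y) = 0.0048 dits

Mutual information has multiple equivalent forms:
- I(X;Y) = H(X) - H(X|Y)
- I(X;Y) = H(Y) - H(Y|X)
- I(X;Y) = H(X) + H(Y) - H(X,Y)

Computing all quantities:
H(X) = 0.2976, H(Y) = 0.4717, H(X,Y) = 0.7645
H(X|Y) = 0.2928, H(Y|X) = 0.4669

Verification:
H(X) - H(X|Y) = 0.2976 - 0.2928 = 0.0048
H(Y) - H(Y|X) = 0.4717 - 0.4669 = 0.0048
H(X) + H(Y) - H(X,Y) = 0.2976 + 0.4717 - 0.7645 = 0.0048

All forms give I(X;Y) = 0.0048 dits. ✓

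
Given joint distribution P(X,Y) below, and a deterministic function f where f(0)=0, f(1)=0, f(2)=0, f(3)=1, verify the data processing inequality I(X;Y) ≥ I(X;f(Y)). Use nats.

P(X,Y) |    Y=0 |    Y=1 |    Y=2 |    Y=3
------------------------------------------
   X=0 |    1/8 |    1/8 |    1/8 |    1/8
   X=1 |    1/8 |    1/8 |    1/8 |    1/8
I(X;Y) = 0.0000, I(X;f(Y)) = 0.0000, inequality holds: 0.0000 ≥ 0.0000

Data Processing Inequality: For any Markov chain X → Y → Z, we have I(X;Y) ≥ I(X;Z).

Here Z = f(Y) is a deterministic function of Y, forming X → Y → Z.

Original I(X;Y) = 0.0000 nats

After applying f:
P(X,Z) where Z=f(Y):
- P(X,Z=0) = P(X,Y=0) + P(X,Y=1) + P(X,Y=2)
- P(X,Z=1) = P(X,Y=3)

I(X;Z) = I(X;f(Y)) = 0.0000 nats

Verification: 0.0000 ≥ 0.0000 ✓

Information cannot be created by processing; the function f can only lose information about X.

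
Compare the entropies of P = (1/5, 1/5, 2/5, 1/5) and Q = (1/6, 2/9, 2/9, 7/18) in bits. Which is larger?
Q

Computing entropies in bits:
H(P) = 1.9219
H(Q) = 1.9251

Distribution Q has higher entropy.

Intuition: The distribution closer to uniform (more spread out) has higher entropy.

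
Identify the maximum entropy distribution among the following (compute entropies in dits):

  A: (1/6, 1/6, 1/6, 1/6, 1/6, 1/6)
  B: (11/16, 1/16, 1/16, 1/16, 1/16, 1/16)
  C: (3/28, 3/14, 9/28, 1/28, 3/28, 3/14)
A

For a discrete distribution over n outcomes, entropy is maximized by the uniform distribution.

Computing entropies:
H(A) = 0.7782 dits
H(B) = 0.4882 dits
H(C) = 0.7047 dits

The uniform distribution (where all probabilities equal 1/6) achieves the maximum entropy of log_10(6) = 0.7782 dits.

Distribution A has the highest entropy.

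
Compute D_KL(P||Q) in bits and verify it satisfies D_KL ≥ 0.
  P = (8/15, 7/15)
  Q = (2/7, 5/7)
0.1937 bits

KL divergence satisfies the Gibbs inequality: D_KL(P||Q) ≥ 0 for all distributions P, Q.

D_KL(P||Q) = Σ p(x) log(p(x)/q(x))
Term by term:
  x=0: 8/15 × log_2[(8/15)/(2/7)] = 0.4802
  x=1: 7/15 × log_2[(7/15)/(5/7)] = -0.2866
D_KL(P||Q) = 0.1937 bits

D_KL(P||Q) = 0.1937 ≥ 0 ✓

This non-negativity is a fundamental property: relative entropy cannot be negative because it measures how different Q is from P.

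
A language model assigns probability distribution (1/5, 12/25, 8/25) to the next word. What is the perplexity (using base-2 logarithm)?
2.8259

Perplexity is 2^H (or exp(H) for natural log).

First, H = -Σ p log p = 1.4987 bits
Perplexity = 2^1.4987 = 2.8259

Interpretation: The model's uncertainty is equivalent to choosing uniformly among 2.8 options.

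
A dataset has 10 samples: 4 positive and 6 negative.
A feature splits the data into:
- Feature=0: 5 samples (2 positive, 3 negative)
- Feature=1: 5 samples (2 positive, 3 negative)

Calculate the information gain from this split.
0.0000 bits

Information Gain = H(Y) - H(Y|Feature)

Before split:
P(positive) = 4/10 = 0.4000
H(Y) = 0.9710 bits

After split:
Feature=0: H = 0.9710 bits (weight = 5/10)
Feature=1: H = 0.9710 bits (weight = 5/10)
H(Y|Feature) = (5/10)×0.9710 + (5/10)×0.9710 = 0.9710 bits

Information Gain = 0.9710 - 0.9710 = 0.0000 bits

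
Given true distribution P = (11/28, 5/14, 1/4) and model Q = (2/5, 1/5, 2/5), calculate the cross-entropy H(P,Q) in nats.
1.1638 nats

Cross-entropy: H(P,Q) = -Σ p(x) log q(x)

Alternatively: H(P,Q) = H(P) + D_KL(P||Q)
H(P) = 1.0813 nats
D_KL(P||Q) = 0.0825 nats

H(P,Q) = 1.0813 + 0.0825 = 1.1638 nats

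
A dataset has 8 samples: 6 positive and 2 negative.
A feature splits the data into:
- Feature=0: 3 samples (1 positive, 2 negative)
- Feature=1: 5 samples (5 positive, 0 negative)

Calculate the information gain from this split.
0.4669 bits

Information Gain = H(Y) - H(Y|Feature)

Before split:
P(positive) = 6/8 = 0.7500
H(Y) = 0.8113 bits

After split:
Feature=0: H = 0.9183 bits (weight = 3/8)
Feature=1: H = 0.0000 bits (weight = 5/8)
H(Y|Feature) = (3/8)×0.9183 + (5/8)×0.0000 = 0.3444 bits

Information Gain = 0.8113 - 0.3444 = 0.4669 bits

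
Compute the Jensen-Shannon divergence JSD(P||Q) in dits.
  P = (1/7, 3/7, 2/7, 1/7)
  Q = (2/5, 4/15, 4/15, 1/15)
0.0211 dits

Jensen-Shannon divergence is:
JSD(P||Q) = 0.5 × D_KL(P||M) + 0.5 × D_KL(Q||M)
where M = 0.5 × (P + Q) is the mixture distribution.

M = 0.5 × (1/7, 3/7, 2/7, 1/7) + 0.5 × (2/5, 4/15, 4/15, 1/15) = (0.271429, 0.347619, 0.27619, 0.104762)

D_KL(P||M) = 0.0226 dits
D_KL(Q||M) = 0.0195 dits

JSD(P||Q) = 0.5 × 0.0226 + 0.5 × 0.0195 = 0.0211 dits

Unlike KL divergence, JSD is symmetric and bounded: 0 ≤ JSD ≤ log(2).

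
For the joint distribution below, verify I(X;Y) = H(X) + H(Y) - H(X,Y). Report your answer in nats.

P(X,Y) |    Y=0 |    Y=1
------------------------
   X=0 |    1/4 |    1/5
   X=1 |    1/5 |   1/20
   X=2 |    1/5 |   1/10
I(X;Y) = 0.0223 nats

Mutual information has multiple equivalent forms:
- I(X;Y) = H(X) - H(X|Y)
- I(X;Y) = H(Y) - H(Y|X)
- I(X;Y) = H(X) + H(Y) - H(X,Y)

Computing all quantities:
H(X) = 1.0671, H(Y) = 0.6474, H(X,Y) = 1.6923
H(X|Y) = 1.0448, H(Y|X) = 0.6252

Verification:
H(X) - H(X|Y) = 1.0671 - 1.0448 = 0.0223
H(Y) - H(Y|X) = 0.6474 - 0.6252 = 0.0223
H(X) + H(Y) - H(X,Y) = 1.0671 + 0.6474 - 1.6923 = 0.0223

All forms give I(X;Y) = 0.0223 nats. ✓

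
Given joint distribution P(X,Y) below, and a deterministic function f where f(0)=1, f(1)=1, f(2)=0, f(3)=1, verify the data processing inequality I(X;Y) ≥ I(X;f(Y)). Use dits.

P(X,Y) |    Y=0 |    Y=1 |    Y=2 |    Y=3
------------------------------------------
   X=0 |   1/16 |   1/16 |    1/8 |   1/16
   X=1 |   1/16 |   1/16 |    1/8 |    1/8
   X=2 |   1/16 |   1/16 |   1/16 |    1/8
I(X;Y) = 0.0102, I(X;f(Y)) = 0.0068, inequality holds: 0.0102 ≥ 0.0068

Data Processing Inequality: For any Markov chain X → Y → Z, we have I(X;Y) ≥ I(X;Z).

Here Z = f(Y) is a deterministic function of Y, forming X → Y → Z.

Original I(X;Y) = 0.0102 dits

After applying f:
P(X,Z) where Z=f(Y):
- P(X,Z=0) = P(X,Y=2)
- P(X,Z=1) = P(X,Y=0) + P(X,Y=1) + P(X,Y=3)

I(X;Z) = I(X;f(Y)) = 0.0068 dits

Verification: 0.0102 ≥ 0.0068 ✓

Information cannot be created by processing; the function f can only lose information about X.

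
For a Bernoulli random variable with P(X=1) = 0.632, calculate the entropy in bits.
0.9491 bits

The binary entropy function is:
H(p) = -p log(p) - (1-p) log(1-p)

H(0.632) = -0.632 × log_2(0.632) - 0.368 × log_2(0.368)
H(0.632) = 0.9491 bits

Note: Binary entropy is maximized at p=0.5 (H=1 bit) and minimized at p=0 or p=1 (H=0).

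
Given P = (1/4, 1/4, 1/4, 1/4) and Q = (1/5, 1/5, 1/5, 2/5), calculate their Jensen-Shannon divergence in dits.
0.0056 dits

Jensen-Shannon divergence is:
JSD(P||Q) = 0.5 × D_KL(P||M) + 0.5 × D_KL(Q||M)
where M = 0.5 × (P + Q) is the mixture distribution.

M = 0.5 × (1/4, 1/4, 1/4, 1/4) + 0.5 × (1/5, 1/5, 1/5, 2/5) = (9/40, 9/40, 9/40, 13/40)

D_KL(P||M) = 0.0058 dits
D_KL(Q||M) = 0.0054 dits

JSD(P||Q) = 0.5 × 0.0058 + 0.5 × 0.0054 = 0.0056 dits

Unlike KL divergence, JSD is symmetric and bounded: 0 ≤ JSD ≤ log(2).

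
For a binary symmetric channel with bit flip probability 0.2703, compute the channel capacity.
0.1581 bits

For a binary symmetric channel (BSC) with error probability p:
Capacity C = 1 - H(p) bits per symbol

where H(p) = -p log₂(p) - (1-p) log₂(1-p) is the binary entropy function.

H(0.2703) = 0.8419 bits
C = 1 - 0.8419 = 0.1581 bits per symbol

This means we can reliably transmit up to 0.1581 bits of information per channel use.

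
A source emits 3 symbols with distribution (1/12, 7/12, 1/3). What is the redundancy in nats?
0.2109 nats

Redundancy measures how far a source is from maximum entropy:
R = H_max - H(X)

Maximum entropy for 3 symbols: H_max = log_e(3) = 1.0986 nats
Actual entropy: H(X) = 0.8877 nats
Redundancy: R = 1.0986 - 0.8877 = 0.2109 nats

This redundancy represents potential for compression: the source could be compressed by 0.2109 nats per symbol.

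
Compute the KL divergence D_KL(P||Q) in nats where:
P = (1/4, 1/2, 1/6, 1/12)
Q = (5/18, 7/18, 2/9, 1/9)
0.0274 nats

KL divergence: D_KL(P||Q) = Σ p(x) log(p(x)/q(x))

Computing term by term:
  x=0: 1/4 × log_e[(1/4)/(5/18)] = 1/4 × -0.1054 = -0.0263
  x=1: 1/2 × log_e[(1/2)/(7/18)] = 1/2 × 0.2513 = 0.1257
  x=2: 1/6 × log_e[(1/6)/(2/9)] = 1/6 × -0.2877 = -0.0479
  x=3: 1/12 × log_e[(1/12)/(1/9)] = 1/12 × -0.2877 = -0.0240

D_KL(P||Q) = 0.0274 nats

Note: KL divergence is always non-negative and equals 0 iff P = Q.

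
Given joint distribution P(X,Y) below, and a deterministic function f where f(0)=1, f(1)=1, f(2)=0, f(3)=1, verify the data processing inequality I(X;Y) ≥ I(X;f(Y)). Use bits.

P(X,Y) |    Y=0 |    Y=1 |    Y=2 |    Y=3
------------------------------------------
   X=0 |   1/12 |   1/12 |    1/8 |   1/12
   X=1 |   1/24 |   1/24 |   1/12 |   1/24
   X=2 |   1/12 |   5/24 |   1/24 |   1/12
I(X;Y) = 0.0965, I(X;f(Y)) = 0.0692, inequality holds: 0.0965 ≥ 0.0692

Data Processing Inequality: For any Markov chain X → Y → Z, we have I(X;Y) ≥ I(X;Z).

Here Z = f(Y) is a deterministic function of Y, forming X → Y → Z.

Original I(X;Y) = 0.0965 bits

After applying f:
P(X,Z) where Z=f(Y):
- P(X,Z=0) = P(X,Y=2)
- P(X,Z=1) = P(X,Y=0) + P(X,Y=1) + P(X,Y=3)

I(X;Z) = I(X;f(Y)) = 0.0692 bits

Verification: 0.0965 ≥ 0.0692 ✓

Information cannot be created by processing; the function f can only lose information about X.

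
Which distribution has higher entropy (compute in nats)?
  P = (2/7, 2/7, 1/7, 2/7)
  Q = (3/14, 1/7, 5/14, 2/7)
P

Computing entropies in nats:
H(P) = 1.3518
H(Q) = 1.3337

Distribution P has higher entropy.

Intuition: The distribution closer to uniform (more spread out) has higher entropy.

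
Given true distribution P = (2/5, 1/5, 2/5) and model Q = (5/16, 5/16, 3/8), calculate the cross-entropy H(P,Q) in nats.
1.0902 nats

Cross-entropy: H(P,Q) = -Σ p(x) log q(x)

Alternatively: H(P,Q) = H(P) + D_KL(P||Q)
H(P) = 1.0549 nats
D_KL(P||Q) = 0.0353 nats

H(P,Q) = 1.0549 + 0.0353 = 1.0902 nats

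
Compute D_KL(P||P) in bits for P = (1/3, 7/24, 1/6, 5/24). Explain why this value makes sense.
0.0000 bits

KL divergence satisfies the Gibbs inequality: D_KL(P||Q) ≥ 0 for all distributions P, Q.

D_KL(P||Q) = Σ p(x) log(p(x)/q(x))
Each term is p(x) × log_2(p(x)/p(x)) = p(x) × log_2(1) = 0, so the sum is 0.
D_KL(P||Q) = 0.0000 bits

When P = Q, the KL divergence is exactly 0, as there is no 'divergence' between identical distributions.

This non-negativity is a fundamental property: relative entropy cannot be negative because it measures how different Q is from P.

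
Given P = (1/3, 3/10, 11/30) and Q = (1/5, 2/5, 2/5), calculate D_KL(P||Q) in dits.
0.0226 dits

KL divergence: D_KL(P||Q) = Σ p(x) log(p(x)/q(x))

Computing term by term:
  x=0: 1/3 × log_10[(1/3)/(1/5)] = 1/3 × 0.2218 = 0.0739
  x=1: 3/10 × log_10[(3/10)/(2/5)] = 3/10 × -0.1249 = -0.0375
  x=2: 11/30 × log_10[(11/30)/(2/5)] = 11/30 × -0.0378 = -0.0139

D_KL(P||Q) = 0.0226 dits

Note: KL divergence is always non-negative and equals 0 iff P = Q.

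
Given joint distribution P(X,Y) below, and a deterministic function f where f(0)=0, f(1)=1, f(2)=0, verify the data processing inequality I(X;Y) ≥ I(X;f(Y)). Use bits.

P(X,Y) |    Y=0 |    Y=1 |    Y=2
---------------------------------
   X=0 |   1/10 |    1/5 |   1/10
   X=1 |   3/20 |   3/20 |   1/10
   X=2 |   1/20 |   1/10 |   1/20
I(X;Y) = 0.0150, I(X;f(Y)) = 0.0110, inequality holds: 0.0150 ≥ 0.0110

Data Processing Inequality: For any Markov chain X → Y → Z, we have I(X;Y) ≥ I(X;Z).

Here Z = f(Y) is a deterministic function of Y, forming X → Y → Z.

Original I(X;Y) = 0.0150 bits

After applying f:
P(X,Z) where Z=f(Y):
- P(X,Z=0) = P(X,Y=0) + P(X,Y=2)
- P(X,Z=1) = P(X,Y=1)

I(X;Z) = I(X;f(Y)) = 0.0110 bits

Verification: 0.0150 ≥ 0.0110 ✓

Information cannot be created by processing; the function f can only lose information about X.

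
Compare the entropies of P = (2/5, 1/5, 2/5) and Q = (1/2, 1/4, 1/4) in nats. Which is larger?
P

Computing entropies in nats:
H(P) = 1.0549
H(Q) = 1.0397

Distribution P has higher entropy.

Intuition: The distribution closer to uniform (more spread out) has higher entropy.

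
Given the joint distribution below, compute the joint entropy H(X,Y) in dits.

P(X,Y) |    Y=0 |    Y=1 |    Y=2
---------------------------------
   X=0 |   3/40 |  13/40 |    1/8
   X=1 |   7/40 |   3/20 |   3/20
0.7355 dits

Joint entropy is H(X,Y) = -Σ_{x,y} p(x,y) log p(x,y).

Summing over all non-zero entries:
H(X,Y) = -[3/40·log_10(3/40) + 13/40·log_10(13/40) + 1/8·log_10(1/8) + 7/40·log_10(7/40) + 3/20·log_10(3/20) + 3/20·log_10(3/20)]
H(X,Y) = 0.7355 dits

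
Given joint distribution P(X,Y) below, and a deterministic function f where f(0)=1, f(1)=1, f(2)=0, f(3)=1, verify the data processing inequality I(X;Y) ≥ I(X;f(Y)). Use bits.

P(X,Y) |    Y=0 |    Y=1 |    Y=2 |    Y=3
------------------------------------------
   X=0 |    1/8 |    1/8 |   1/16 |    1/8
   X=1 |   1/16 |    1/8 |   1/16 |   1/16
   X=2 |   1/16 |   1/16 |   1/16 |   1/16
I(X;Y) = 0.0234, I(X;f(Y)) = 0.0089, inequality holds: 0.0234 ≥ 0.0089

Data Processing Inequality: For any Markov chain X → Y → Z, we have I(X;Y) ≥ I(X;Z).

Here Z = f(Y) is a deterministic function of Y, forming X → Y → Z.

Original I(X;Y) = 0.0234 bits

After applying f:
P(X,Z) where Z=f(Y):
- P(X,Z=0) = P(X,Y=2)
- P(X,Z=1) = P(X,Y=0) + P(X,Y=1) + P(X,Y=3)

I(X;Z) = I(X;f(Y)) = 0.0089 bits

Verification: 0.0234 ≥ 0.0089 ✓

Information cannot be created by processing; the function f can only lose information about X.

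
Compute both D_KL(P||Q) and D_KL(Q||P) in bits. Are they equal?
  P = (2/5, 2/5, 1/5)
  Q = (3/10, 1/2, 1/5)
D_KL(P||Q) = 0.0372, D_KL(Q||P) = 0.0365

KL divergence is not symmetric: D_KL(P||Q) ≠ D_KL(Q||P) in general.

D_KL(P||Q) = 0.0372 bits
D_KL(Q||P) = 0.0365 bits

No, they are not equal!

This asymmetry is why KL divergence is not a true distance metric.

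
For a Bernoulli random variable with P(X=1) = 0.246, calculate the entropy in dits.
0.2423 dits

The binary entropy function is:
H(p) = -p log(p) - (1-p) log(1-p)

H(0.246) = -0.246 × log_10(0.246) - 0.754 × log_10(0.754)
H(0.246) = 0.2423 dits

Note: Binary entropy is maximized at p=0.5 (H=1 bit) and minimized at p=0 or p=1 (H=0).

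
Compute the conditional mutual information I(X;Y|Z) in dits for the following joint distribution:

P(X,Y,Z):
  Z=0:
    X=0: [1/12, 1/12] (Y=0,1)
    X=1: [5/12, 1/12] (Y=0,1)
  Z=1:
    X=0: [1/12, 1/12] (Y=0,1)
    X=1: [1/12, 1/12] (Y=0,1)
0.0148 dits

Conditional mutual information: I(X;Y|Z) = H(X|Z) + H(Y|Z) - H(X,Y|Z)

H(Z) = 0.2764
H(X,Z) = 0.5396 → H(X|Z) = 0.2632
H(Y,Z) = 0.5396 → H(Y|Z) = 0.2632
H(X,Y,Z) = 0.7879 → H(X,Y|Z) = 0.5115

I(X;Y|Z) = 0.2632 + 0.2632 - 0.5115 = 0.0148 dits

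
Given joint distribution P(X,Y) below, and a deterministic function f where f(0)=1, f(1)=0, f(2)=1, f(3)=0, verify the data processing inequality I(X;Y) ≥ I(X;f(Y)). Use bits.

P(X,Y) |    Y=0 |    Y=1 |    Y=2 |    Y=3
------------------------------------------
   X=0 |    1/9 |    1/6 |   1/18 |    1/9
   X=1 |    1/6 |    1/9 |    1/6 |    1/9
I(X;Y) = 0.0492, I(X;f(Y)) = 0.0364, inequality holds: 0.0492 ≥ 0.0364

Data Processing Inequality: For any Markov chain X → Y → Z, we have I(X;Y) ≥ I(X;Z).

Here Z = f(Y) is a deterministic function of Y, forming X → Y → Z.

Original I(X;Y) = 0.0492 bits

After applying f:
P(X,Z) where Z=f(Y):
- P(X,Z=0) = P(X,Y=1) + P(X,Y=3)
- P(X,Z=1) = P(X,Y=0) + P(X,Y=2)

I(X;Z) = I(X;f(Y)) = 0.0364 bits

Verification: 0.0492 ≥ 0.0364 ✓

Information cannot be created by processing; the function f can only lose information about X.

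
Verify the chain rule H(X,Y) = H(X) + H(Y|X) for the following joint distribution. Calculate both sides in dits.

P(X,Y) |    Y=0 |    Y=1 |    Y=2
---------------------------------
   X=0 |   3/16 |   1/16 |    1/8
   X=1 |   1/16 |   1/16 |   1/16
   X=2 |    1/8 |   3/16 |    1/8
H(X,Y) = 0.9123, H(X) = 0.4531, H(Y|X) = 0.4592 (all in dits)

Chain rule: H(X,Y) = H(X) + H(Y|X)

Left side — joint entropy directly:
H(X,Y) = -Σ p(x,y) log p(x,y) = 0.9123 dits

Right side — compute H(Y|X) from the conditional distributions:
P(X) = (3/8, 3/16, 7/16), so H(X) = 0.4531 dits
H(Y|X) = Σ_x P(X=x) · H(Y|X=x):
  P(Y|X=0) = (1/2, 1/6, 1/3), H(Y|X=0) = 0.4392, weight P(X=0) = 3/8
  P(Y|X=1) = (1/3, 1/3, 1/3), H(Y|X=1) = 0.4771, weight P(X=1) = 3/16
  P(Y|X=2) = (2/7, 3/7, 2/7), H(Y|X=2) = 0.4686, weight P(X=2) = 7/16
H(Y|X) = 0.4592 dits

H(X) + H(Y|X) = 0.4531 + 0.4592 = 0.9123 dits

Both sides equal 0.9123 dits. ✓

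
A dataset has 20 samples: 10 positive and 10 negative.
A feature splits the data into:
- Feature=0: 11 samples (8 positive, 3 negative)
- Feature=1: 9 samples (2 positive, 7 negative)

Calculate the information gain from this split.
0.1912 bits

Information Gain = H(Y) - H(Y|Feature)

Before split:
P(positive) = 10/20 = 0.5000
H(Y) = 1.0000 bits

After split:
Feature=0: H = 0.8454 bits (weight = 11/20)
Feature=1: H = 0.7642 bits (weight = 9/20)
H(Y|Feature) = (11/20)×0.8454 + (9/20)×0.7642 = 0.8088 bits

Information Gain = 1.0000 - 0.8088 = 0.1912 bits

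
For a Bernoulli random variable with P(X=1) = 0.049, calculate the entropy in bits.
0.2821 bits

The binary entropy function is:
H(p) = -p log(p) - (1-p) log(1-p)

H(0.049) = -0.049 × log_2(0.049) - 0.951 × log_2(0.951)
H(0.049) = 0.2821 bits

Note: Binary entropy is maximized at p=0.5 (H=1 bit) and minimized at p=0 or p=1 (H=0).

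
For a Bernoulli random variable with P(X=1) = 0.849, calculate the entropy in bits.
0.6123 bits

The binary entropy function is:
H(p) = -p log(p) - (1-p) log(1-p)

H(0.849) = -0.849 × log_2(0.849) - 0.151 × log_2(0.151)
H(0.849) = 0.6123 bits

Note: Binary entropy is maximized at p=0.5 (H=1 bit) and minimized at p=0 or p=1 (H=0).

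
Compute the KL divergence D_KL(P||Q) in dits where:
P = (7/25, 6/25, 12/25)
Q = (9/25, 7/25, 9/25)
0.0133 dits

KL divergence: D_KL(P||Q) = Σ p(x) log(p(x)/q(x))

Computing term by term:
  x=0: 7/25 × log_10[(7/25)/(9/25)] = 7/25 × -0.1091 = -0.0306
  x=1: 6/25 × log_10[(6/25)/(7/25)] = 6/25 × -0.0669 = -0.0161
  x=2: 12/25 × log_10[(12/25)/(9/25)] = 12/25 × 0.1249 = 0.0600

D_KL(P||Q) = 0.0133 dits

Note: KL divergence is always non-negative and equals 0 iff P = Q.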